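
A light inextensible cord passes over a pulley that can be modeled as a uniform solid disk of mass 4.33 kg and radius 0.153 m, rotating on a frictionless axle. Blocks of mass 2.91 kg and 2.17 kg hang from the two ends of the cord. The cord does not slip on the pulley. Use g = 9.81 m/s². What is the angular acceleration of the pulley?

I = ½MR² = (1/2)(4.33)(0.153)² = 0.05068 kg·m².
Heavier block: m₁g − T₁ = m₁a. Lighter block: T₂ − m₂g = m₂a.
Pulley: (T₁ − T₂)R = Iα = I(a/R), so T₁ − T₂ = (I/R²)a = (1/2)M_p a = 2.165·a.
Adding the three: (m₁ − m₂)g = (m₁ + m₂ + 2.165)a, so a = (2.91 − 2.17)(9.81)/(2.91 + 2.17 + 2.165) = 1.002 m/s².
α = a/R = 1.002/0.153 = 6.549 rad/s².

α ≈ 6.55 rad/s²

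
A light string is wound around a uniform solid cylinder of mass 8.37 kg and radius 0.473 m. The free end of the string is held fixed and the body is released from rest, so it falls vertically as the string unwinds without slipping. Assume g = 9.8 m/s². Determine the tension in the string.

T ≈ 27.3 N

Translation: Mg − T = Ma. Rotation about the center: TR = Iα with I = ½MR².
With a = αR: T = (I/R²)a = (1/2)M a, so Mg = (1 + 0.5000)Ma.
a = g/(1 + 0.5000) = 9.8/1.500 = 6.533 m/s².
T = 0.5000·M·a = (0.5000)(8.37)(6.533) = 27.34 N.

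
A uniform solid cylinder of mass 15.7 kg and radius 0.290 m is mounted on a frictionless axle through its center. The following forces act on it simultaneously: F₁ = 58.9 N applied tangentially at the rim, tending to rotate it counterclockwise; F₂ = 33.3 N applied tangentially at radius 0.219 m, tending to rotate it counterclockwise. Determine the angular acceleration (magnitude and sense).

I = ½MR² = (1/2)(15.7)(0.290)² = 0.6602 kg·m².
Taking counterclockwise as positive: τ₁ = +(58.9)(0.290) = +17.08 N·m; τ₂ = +(33.3)(0.219) = +7.293 N·m.
Net torque τ = 24.37 N·m.
α = τ/I = 24.37/0.6602 = 36.92 rad/s².

α ≈ 36.9 rad/s², counterclockwise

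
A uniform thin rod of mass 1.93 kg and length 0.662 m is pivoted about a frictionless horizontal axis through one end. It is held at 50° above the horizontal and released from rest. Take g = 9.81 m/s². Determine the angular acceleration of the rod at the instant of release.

α ≈ 14.3 rad/s²

About the pivot, I = (1/3)ML² = (1/3)(1.93)(0.662)² = 0.2819 kg·m².
The weight acts at the center, a distance L/2 = 0.3310 m from the pivot; τ = Mg(L/2) cos 50° = 4.028 N·m.
α = τ/I = 4.028/0.2819 = 14.29 rad/s².
(Equivalently α = (3g/(2L)) cos 50° = 14.29 rad/s².)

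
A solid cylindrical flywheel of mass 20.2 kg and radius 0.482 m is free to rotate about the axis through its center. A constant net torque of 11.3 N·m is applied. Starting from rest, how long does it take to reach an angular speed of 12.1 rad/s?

t ≈ 2.51 s

I = ½MR² = (1/2)(20.2)(0.482)² = 2.346 kg·m².
α = τ/I = 11.3/2.346 = 4.816 rad/s².
ω = αt ⇒ t = ω/α = 12.1/4.816 = 2.513 s.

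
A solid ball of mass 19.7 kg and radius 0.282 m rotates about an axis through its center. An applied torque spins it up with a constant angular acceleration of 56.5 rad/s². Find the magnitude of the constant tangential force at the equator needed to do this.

I = (2/5)MR² = (2/5)(19.7)(0.282)² = 0.6266 kg·m².
The required torque is τ = Iα = (0.6266)(56.50) = 35.41 N·m.
A tangential force at the equator gives τ = FR, so F = τ/R = 35.41/0.282 = 125.6 N.

F ≈ 126 N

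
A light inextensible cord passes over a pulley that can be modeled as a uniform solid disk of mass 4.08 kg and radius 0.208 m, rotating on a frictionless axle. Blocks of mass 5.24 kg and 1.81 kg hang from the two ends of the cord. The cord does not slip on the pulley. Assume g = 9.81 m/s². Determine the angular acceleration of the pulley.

α ≈ 17.8 rad/s²

I = ½MR² = (1/2)(4.08)(0.208)² = 0.08826 kg·m².
Heavier block: m₁g − T₁ = m₁a. Lighter block: T₂ − m₂g = m₂a.
Pulley: (T₁ − T₂)R = Iα = I(a/R), so T₁ − T₂ = (I/R²)a = (1/2)M_p a = 2.040·a.
Adding the three: (m₁ − m₂)g = (m₁ + m₂ + 2.040)a, so a = (5.24 − 1.81)(9.81)/(5.24 + 1.81 + 2.040) = 3.702 m/s².
α = a/R = 3.702/0.208 = 17.80 rad/s².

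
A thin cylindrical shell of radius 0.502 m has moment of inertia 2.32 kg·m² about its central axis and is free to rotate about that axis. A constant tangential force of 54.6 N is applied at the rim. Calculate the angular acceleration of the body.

α ≈ 11.8 rad/s²

τ = F R = (54.6)(0.502) = 27.41 N·m.
Newton's second law for rotation, τ = Iα, gives α = τ/I = 27.41/2.320 = 11.81 rad/s².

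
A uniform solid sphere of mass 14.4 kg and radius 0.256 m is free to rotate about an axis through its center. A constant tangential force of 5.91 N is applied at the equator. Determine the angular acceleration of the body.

I = (2/5)MR² = (2/5)(14.4)(0.256)² = 0.3775 kg·m².
τ = F R = (5.91)(0.256) = 1.513 N·m.
Newton's second law for rotation, τ = Iα, gives α = τ/I = 1.513/0.3775 = 4.008 rad/s².

α ≈ 4.01 rad/s²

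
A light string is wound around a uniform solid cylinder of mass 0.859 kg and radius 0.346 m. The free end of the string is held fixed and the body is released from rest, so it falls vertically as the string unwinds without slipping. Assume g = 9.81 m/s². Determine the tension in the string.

T ≈ 2.81 N

Translation: Mg − T = Ma. Rotation about the center: TR = Iα with I = ½MR².
With a = αR: T = (I/R²)a = (1/2)M a, so Mg = (1 + 0.5000)Ma.
a = g/(1 + 0.5000) = 9.81/1.500 = 6.540 m/s².
T = 0.5000·M·a = (0.5000)(0.859)(6.540) = 2.809 N.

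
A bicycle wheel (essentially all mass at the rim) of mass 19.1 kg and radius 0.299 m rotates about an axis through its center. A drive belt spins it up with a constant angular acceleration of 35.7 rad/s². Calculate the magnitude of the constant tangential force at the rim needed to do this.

I = MR² = (19.1)(0.299)² = 1.708 kg·m².
The required torque is τ = Iα = (1.708)(35.70) = 60.96 N·m.
A tangential force at the rim gives τ = FR, so F = τ/R = 60.96/0.299 = 203.9 N.

F ≈ 204 N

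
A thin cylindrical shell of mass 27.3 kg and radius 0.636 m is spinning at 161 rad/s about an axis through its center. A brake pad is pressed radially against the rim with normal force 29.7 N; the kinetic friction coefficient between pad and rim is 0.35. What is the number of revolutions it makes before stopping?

I = MR² = (27.3)(0.636)² = 11.04 kg·m².
Friction force f = μN = (0.35)(29.7) = 10.39 N at the rim; torque magnitude τ = fR = 6.611 N·m, opposing ω.
|α| = τ/I = 6.611/11.04 = 0.5987 rad/s² (deceleration).
ω² = ω₀² − 2|α|θ with ω = 0 ⇒ θ = ω₀²/(2|α|) = 21650 rad = 3445 rev.

≈ 3450 revolutions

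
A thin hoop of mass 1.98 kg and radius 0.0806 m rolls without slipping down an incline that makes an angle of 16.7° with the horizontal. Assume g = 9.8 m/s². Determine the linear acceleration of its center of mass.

a ≈ 1.41 m/s²

Translation along the incline: Mg sinθ − f = Ma.
Rotation about the center: fR = Iα with I = MR². No-slip gives a = αR, so f = (I/R²)a = M a.
Substituting: Mg sinθ = (1 + 1.000)Ma, so a = g sinθ/(1 + 1.000) = (9.8) sin 16.7° / 2.000 = 1.408 m/s².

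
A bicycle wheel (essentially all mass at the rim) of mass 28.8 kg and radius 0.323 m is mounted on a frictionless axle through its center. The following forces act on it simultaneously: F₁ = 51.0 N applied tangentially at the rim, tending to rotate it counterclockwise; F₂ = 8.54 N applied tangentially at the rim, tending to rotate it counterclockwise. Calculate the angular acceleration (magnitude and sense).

I = MR² = (28.8)(0.323)² = 3.005 kg·m².
Taking counterclockwise as positive: τ₁ = +(51.0)(0.323) = +16.47 N·m; τ₂ = +(8.54)(0.323) = +2.758 N·m.
Net torque τ = 19.23 N·m.
α = τ/I = 19.23/3.005 = 6.400 rad/s².

α ≈ 6.40 rad/s², counterclockwise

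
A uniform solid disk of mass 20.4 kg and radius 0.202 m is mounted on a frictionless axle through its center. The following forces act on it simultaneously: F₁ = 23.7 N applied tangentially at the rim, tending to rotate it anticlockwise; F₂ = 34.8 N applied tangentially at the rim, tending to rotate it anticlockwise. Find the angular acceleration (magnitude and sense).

I = ½MR² = (1/2)(20.4)(0.202)² = 0.4162 kg·m².
Taking anticlockwise as positive: τ₁ = +(23.7)(0.202) = +4.787 N·m; τ₂ = +(34.8)(0.202) = +7.030 N·m.
Net torque τ = 11.82 N·m.
α = τ/I = 11.82/0.4162 = 28.39 rad/s².

α ≈ 28.4 rad/s², anticlockwise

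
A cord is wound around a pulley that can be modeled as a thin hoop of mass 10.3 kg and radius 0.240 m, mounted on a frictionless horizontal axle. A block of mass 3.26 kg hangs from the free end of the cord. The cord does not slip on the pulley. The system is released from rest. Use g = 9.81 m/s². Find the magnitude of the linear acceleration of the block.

I = MR² = (10.3)(0.240)² = 0.5933 kg·m².
Block: mg − T = ma. Pulley: TR = Iα. No-slip: a = αR, so T = (I/R²)a = 10.30·a.
Then mg = (m + 10.30)a, so a = (3.26)(9.81)/(3.26 + 10.30) = 2.358 m/s².

a ≈ 2.36 m/s²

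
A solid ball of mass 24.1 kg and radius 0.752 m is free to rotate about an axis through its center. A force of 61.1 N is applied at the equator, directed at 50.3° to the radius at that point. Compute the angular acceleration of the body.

I = (2/5)MR² = (2/5)(24.1)(0.752)² = 5.451 kg·m².
Only the tangential component produces torque: τ = F R sinθ = (61.1)(0.752) sin 50.3° = 35.35 N·m.
Newton's second law for rotation, τ = Iα, gives α = τ/I = 35.35/5.451 = 6.485 rad/s².

α ≈ 6.48 rad/s²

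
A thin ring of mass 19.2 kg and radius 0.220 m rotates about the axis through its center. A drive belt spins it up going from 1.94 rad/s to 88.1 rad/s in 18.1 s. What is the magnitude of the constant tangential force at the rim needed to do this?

F ≈ 20.1 N

I = MR² = (19.2)(0.220)² = 0.9293 kg·m².
α = Δω/Δt = (88.1 − 1.94)/18.1 = 4.760 rad/s².
The required torque is τ = Iα = (0.9293)(4.760) = 4.424 N·m.
A tangential force at the rim gives τ = FR, so F = τ/R = 4.424/0.220 = 20.11 N.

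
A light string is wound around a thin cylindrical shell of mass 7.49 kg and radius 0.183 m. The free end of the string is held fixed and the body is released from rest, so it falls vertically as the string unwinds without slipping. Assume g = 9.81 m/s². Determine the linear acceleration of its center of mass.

Translation: Mg − T = Ma. Rotation about the center: TR = Iα with I = MR².
With a = αR: T = (I/R²)a = M a, so Mg = (1 + 1.000)Ma.
a = g/(1 + 1.000) = 9.81/2.000 = 4.905 m/s².

a ≈ 4.91 m/s²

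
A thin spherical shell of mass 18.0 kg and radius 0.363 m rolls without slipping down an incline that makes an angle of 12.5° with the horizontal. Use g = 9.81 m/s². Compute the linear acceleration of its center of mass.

Translation along the incline: Mg sinθ − f = Ma.
Rotation about the center: fR = Iα with I = (2/3)MR². No-slip gives a = αR, so f = (I/R²)a = (2/3)M a.
Substituting: Mg sinθ = (1 + 0.6667)Ma, so a = g sinθ/(1 + 0.6667) = (9.81) sin 12.5° / 1.667 = 1.274 m/s².

a ≈ 1.27 m/s²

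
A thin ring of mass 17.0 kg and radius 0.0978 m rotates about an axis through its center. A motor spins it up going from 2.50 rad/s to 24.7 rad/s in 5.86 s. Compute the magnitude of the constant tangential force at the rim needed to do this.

I = MR² = (17.0)(0.0978)² = 0.1626 kg·m².
α = Δω/Δt = (24.7 − 2.50)/5.86 = 3.788 rad/s².
The required torque is τ = Iα = (0.1626)(3.788) = 0.6160 N·m.
A tangential force at the rim gives τ = FR, so F = τ/R = 0.6160/0.0978 = 6.299 N.

F ≈ 6.30 N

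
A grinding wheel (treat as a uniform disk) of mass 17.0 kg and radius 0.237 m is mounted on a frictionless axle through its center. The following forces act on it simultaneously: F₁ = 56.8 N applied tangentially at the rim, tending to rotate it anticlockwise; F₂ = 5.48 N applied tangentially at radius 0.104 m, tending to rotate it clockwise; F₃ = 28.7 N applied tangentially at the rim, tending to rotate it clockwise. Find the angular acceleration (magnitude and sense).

I = ½MR² = (1/2)(17.0)(0.237)² = 0.4774 kg·m².
Taking anticlockwise as positive: τ₁ = +(56.8)(0.237) = +13.46 N·m; τ₂ = −(5.48)(0.104) = −0.5699 N·m; τ₃ = −(28.7)(0.237) = −6.802 N·m.
Net torque τ = 6.090 N·m.
α = τ/I = 6.090/0.4774 = 12.76 rad/s².

α ≈ 12.8 rad/s², anticlockwise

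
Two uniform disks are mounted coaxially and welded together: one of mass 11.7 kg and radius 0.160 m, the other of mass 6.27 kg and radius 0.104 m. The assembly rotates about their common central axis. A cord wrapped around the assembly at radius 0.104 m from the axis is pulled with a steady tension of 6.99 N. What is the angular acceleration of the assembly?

I = ½M₁R₁² + ½M₂R₂² = ½(11.7)(0.160)² + ½(6.27)(0.104)² = 0.1837 kg·m².
τ = F r = (6.99)(0.104) = 0.7270 N·m.
α = τ/I = 0.7270/0.1837 = 3.958 rad/s².

α ≈ 3.96 rad/s²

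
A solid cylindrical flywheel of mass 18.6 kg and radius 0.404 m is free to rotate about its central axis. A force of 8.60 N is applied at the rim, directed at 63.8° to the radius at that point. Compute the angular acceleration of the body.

α ≈ 2.05 rad/s²

I = ½MR² = (1/2)(18.6)(0.404)² = 1.518 kg·m².
Only the tangential component produces torque: τ = F R sinθ = (8.60)(0.404) sin 63.8° = 3.117 N·m.
From τ = Iα: α = 3.117/1.518 = 2.054 rad/s².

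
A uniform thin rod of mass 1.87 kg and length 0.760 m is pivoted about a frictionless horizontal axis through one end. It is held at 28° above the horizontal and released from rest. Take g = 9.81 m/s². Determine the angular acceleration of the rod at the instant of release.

α ≈ 17.1 rad/s²

About the pivot, I = (1/3)ML² = (1/3)(1.87)(0.760)² = 0.3600 kg·m².
The weight acts at the center, a distance L/2 = 0.3800 m from the pivot; τ = Mg(L/2) cos 28° = 6.155 N·m.
α = τ/I = 6.155/0.3600 = 17.10 rad/s².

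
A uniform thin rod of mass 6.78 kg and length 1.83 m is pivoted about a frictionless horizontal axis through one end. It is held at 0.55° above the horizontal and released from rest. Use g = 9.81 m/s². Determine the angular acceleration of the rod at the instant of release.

α ≈ 8.04 rad/s²

About the pivot, I = (1/3)ML² = (1/3)(6.78)(1.83)² = 7.569 kg·m².
The weight acts at the center, a distance L/2 = 0.9150 m from the pivot; τ = Mg(L/2) cos 0.55° = 60.86 N·m.
α = τ/I = 60.86/7.569 = 8.041 rad/s².
(Equivalently α = (3g/(2L)) cos 0.55° = 8.041 rad/s².)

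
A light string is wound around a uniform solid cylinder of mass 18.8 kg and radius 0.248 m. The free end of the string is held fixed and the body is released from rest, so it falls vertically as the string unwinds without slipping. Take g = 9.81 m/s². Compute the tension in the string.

T ≈ 61.5 N

Translation: Mg − T = Ma. Rotation about the center: TR = Iα with I = ½MR².
With a = αR: T = (I/R²)a = (1/2)M a, so Mg = (1 + 0.5000)Ma.
a = g/(1 + 0.5000) = 9.81/1.500 = 6.540 m/s².
T = 0.5000·M·a = (0.5000)(18.8)(6.540) = 61.48 N.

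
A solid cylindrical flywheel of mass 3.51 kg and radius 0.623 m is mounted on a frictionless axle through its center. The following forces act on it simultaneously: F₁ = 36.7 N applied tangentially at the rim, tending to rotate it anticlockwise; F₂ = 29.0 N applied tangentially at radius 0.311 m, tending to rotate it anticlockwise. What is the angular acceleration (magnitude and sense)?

α ≈ 46.8 rad/s², anticlockwise

I = ½MR² = (1/2)(3.51)(0.623)² = 0.6812 kg·m².
Taking anticlockwise as positive: τ₁ = +(36.7)(0.623) = +22.86 N·m; τ₂ = +(29.0)(0.311) = +9.019 N·m.
Net torque τ = 31.88 N·m.
α = τ/I = 31.88/0.6812 = 46.81 rad/s².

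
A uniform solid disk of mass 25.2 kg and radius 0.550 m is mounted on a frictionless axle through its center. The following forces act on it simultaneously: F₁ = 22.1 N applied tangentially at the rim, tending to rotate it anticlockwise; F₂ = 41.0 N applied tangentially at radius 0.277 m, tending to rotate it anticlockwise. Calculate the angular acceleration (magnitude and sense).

α ≈ 6.17 rad/s², anticlockwise

I = ½MR² = (1/2)(25.2)(0.550)² = 3.812 kg·m².
Taking anticlockwise as positive: τ₁ = +(22.1)(0.550) = +12.16 N·m; τ₂ = +(41.0)(0.277) = +11.36 N·m.
Net torque τ = 23.51 N·m.
α = τ/I = 23.51/3.812 = 6.169 rad/s².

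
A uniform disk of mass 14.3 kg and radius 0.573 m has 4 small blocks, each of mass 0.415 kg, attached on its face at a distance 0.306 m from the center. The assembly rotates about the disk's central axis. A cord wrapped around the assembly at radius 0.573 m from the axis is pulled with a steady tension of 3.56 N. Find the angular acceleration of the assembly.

α ≈ 0.815 rad/s²

I_disk = ½MR² = ½(14.3)(0.573)² = 2.348 kg·m².
I_blocks = 4·m·r² = 4(0.415)(0.306)² = 0.1554 kg·m².
Total I = 2.503 kg·m².
τ = F r = (3.56)(0.573) = 2.040 N·m.
α = τ/I = 2.040/2.503 = 0.8150 rad/s².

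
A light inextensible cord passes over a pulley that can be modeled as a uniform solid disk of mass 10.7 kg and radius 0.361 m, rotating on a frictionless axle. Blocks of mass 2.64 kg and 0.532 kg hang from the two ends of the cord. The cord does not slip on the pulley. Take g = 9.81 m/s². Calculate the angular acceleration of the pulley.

α ≈ 6.72 rad/s²

I = ½MR² = (1/2)(10.7)(0.361)² = 0.6972 kg·m².
Heavier block: m₁g − T₁ = m₁a. Lighter block: T₂ − m₂g = m₂a.
Pulley: (T₁ − T₂)R = Iα = I(a/R), so T₁ − T₂ = (I/R²)a = (1/2)M_p a = 5.350·a.
Adding the three: (m₁ − m₂)g = (m₁ + m₂ + 5.350)a, so a = (2.64 − 0.532)(9.81)/(2.64 + 0.532 + 5.350) = 2.427 m/s².
α = a/R = 2.427/0.361 = 6.722 rad/s².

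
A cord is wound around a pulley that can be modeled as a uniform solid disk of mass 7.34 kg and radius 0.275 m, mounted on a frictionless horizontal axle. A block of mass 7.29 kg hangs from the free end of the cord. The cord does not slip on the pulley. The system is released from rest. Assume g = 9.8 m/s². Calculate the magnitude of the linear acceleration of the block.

I = ½MR² = (1/2)(7.34)(0.275)² = 0.2775 kg·m².
Block: mg − T = ma. Pulley: TR = Iα. No-slip: a = αR, so T = (I/R²)a = 3.670·a.
Then mg = (m + 3.670)a, so a = (7.29)(9.8)/(7.29 + 3.670) = 6.518 m/s².

a ≈ 6.52 m/s²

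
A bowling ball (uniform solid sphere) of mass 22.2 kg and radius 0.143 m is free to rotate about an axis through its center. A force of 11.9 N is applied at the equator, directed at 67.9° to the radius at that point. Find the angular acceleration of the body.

α ≈ 8.68 rad/s²

I = (2/5)MR² = (2/5)(22.2)(0.143)² = 0.1816 kg·m².
Only the tangential component produces torque: τ = F R sinθ = (11.9)(0.143) sin 67.9° = 1.577 N·m.
From τ = Iα: α = 1.577/0.1816 = 8.683 rad/s².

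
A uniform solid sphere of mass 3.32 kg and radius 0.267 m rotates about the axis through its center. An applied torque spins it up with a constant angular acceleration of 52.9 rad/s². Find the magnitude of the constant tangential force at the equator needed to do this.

F ≈ 18.8 N

I = (2/5)MR² = (2/5)(3.32)(0.267)² = 0.09467 kg·m².
The required torque is τ = Iα = (0.09467)(52.90) = 5.008 N·m.
A tangential force at the equator gives τ = FR, so F = τ/R = 5.008/0.267 = 18.76 N.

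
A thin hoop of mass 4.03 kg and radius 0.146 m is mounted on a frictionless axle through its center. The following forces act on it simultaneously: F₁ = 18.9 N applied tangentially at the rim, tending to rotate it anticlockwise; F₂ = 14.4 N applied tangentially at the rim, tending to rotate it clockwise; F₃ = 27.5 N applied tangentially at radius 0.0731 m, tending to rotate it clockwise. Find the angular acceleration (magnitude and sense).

I = MR² = (4.03)(0.146)² = 0.08590 kg·m².
Taking anticlockwise as positive: τ₁ = +(18.9)(0.146) = +2.759 N·m; τ₂ = −(14.4)(0.146) = −2.102 N·m; τ₃ = −(27.5)(0.0731) = −2.010 N·m.
Net torque τ = -1.353 N·m.
α = τ/I = -1.353/0.08590 = -15.75 rad/s².

α ≈ 15.8 rad/s², clockwise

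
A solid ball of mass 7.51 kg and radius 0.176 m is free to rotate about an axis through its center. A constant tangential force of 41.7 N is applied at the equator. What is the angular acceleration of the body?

I = (2/5)MR² = (2/5)(7.51)(0.176)² = 0.09305 kg·m².
τ = F R = (41.7)(0.176) = 7.339 N·m.
Newton's second law for rotation, τ = Iα, gives α = τ/I = 7.339/0.09305 = 78.87 rad/s².

α ≈ 78.9 rad/s²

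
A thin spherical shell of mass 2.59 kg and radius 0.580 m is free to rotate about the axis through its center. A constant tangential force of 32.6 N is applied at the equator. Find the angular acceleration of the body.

α ≈ 32.6 rad/s²

I = (2/3)MR² = (2/3)(2.59)(0.580)² = 0.5809 kg·m².
τ = F R = (32.6)(0.580) = 18.91 N·m.
From τ = Iα: α = 18.91/0.5809 = 32.55 rad/s².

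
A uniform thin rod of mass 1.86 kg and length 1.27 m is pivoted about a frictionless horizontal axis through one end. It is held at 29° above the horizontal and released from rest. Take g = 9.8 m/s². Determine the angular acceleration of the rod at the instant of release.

About the pivot, I = (1/3)ML² = (1/3)(1.86)(1.27)² = 1.0000 kg·m².
The weight acts at the center, a distance L/2 = 0.6350 m from the pivot; τ = Mg(L/2) cos 29° = 10.12 N·m.
α = τ/I = 10.12/1.0000 = 10.12 rad/s².

α ≈ 10.1 rad/s²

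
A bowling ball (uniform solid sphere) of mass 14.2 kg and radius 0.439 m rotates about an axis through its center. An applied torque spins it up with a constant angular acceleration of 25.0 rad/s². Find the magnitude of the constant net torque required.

τ ≈ 27.4 N·m

I = (2/5)MR² = (2/5)(14.2)(0.439)² = 1.095 kg·m².
τ = Iα = (1.095)(25.00) = 27.37 N·m.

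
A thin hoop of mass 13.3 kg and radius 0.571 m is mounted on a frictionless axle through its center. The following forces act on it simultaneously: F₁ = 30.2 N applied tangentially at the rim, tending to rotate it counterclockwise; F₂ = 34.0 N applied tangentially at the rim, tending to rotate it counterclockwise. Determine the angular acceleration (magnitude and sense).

α ≈ 8.45 rad/s², counterclockwise

I = MR² = (13.3)(0.571)² = 4.336 kg·m².
Taking counterclockwise as positive: τ₁ = +(30.2)(0.571) = +17.24 N·m; τ₂ = +(34.0)(0.571) = +19.41 N·m.
Net torque τ = 36.66 N·m.
α = τ/I = 36.66/4.336 = 8.454 rad/s².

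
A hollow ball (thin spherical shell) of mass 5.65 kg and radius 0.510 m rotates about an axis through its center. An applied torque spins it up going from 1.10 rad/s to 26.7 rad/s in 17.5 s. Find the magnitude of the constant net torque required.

τ ≈ 1.43 N·m

I = (2/3)MR² = (2/3)(5.65)(0.510)² = 0.9797 kg·m².
α = Δω/Δt = (26.7 − 1.10)/17.5 = 1.463 rad/s².
τ = Iα = (0.9797)(1.463) = 1.433 N·m.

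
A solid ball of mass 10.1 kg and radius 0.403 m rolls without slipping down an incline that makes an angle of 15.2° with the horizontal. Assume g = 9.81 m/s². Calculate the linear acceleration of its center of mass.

a ≈ 1.84 m/s²

Translation along the incline: Mg sinθ − f = Ma.
Rotation about the center: fR = Iα with I = (2/5)MR². No-slip gives a = αR, so f = (I/R²)a = (2/5)M a.
Substituting: Mg sinθ = (1 + 0.4000)Ma, so a = g sinθ/(1 + 0.4000) = (9.81) sin 15.2° / 1.400 = 1.837 m/s².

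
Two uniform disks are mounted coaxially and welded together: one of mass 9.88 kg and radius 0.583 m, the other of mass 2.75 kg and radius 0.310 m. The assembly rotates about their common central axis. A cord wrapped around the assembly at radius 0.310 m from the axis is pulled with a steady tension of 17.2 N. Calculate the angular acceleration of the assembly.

I = ½M₁R₁² + ½M₂R₂² = ½(9.88)(0.583)² + ½(2.75)(0.310)² = 1.811 kg·m².
τ = F r = (17.2)(0.310) = 5.332 N·m.
α = τ/I = 5.332/1.811 = 2.944 rad/s².

α ≈ 2.94 rad/s²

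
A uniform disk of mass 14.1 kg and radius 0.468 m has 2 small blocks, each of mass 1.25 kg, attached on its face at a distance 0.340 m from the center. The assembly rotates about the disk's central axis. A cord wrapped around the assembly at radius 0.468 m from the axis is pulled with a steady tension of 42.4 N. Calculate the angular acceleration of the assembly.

α ≈ 10.8 rad/s²

I_disk = ½MR² = ½(14.1)(0.468)² = 1.544 kg·m².
I_blocks = 2·m·r² = 2(1.25)(0.340)² = 0.2890 kg·m².
Total I = 1.833 kg·m².
τ = F r = (42.4)(0.468) = 19.84 N·m.
α = τ/I = 19.84/1.833 = 10.82 rad/s².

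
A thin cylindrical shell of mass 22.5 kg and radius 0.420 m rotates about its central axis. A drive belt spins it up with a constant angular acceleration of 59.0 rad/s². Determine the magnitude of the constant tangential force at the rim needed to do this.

F ≈ 558 N

I = MR² = (22.5)(0.420)² = 3.969 kg·m².
The required torque is τ = Iα = (3.969)(59.00) = 234.2 N·m.
A tangential force at the rim gives τ = FR, so F = τ/R = 234.2/0.420 = 557.5 N.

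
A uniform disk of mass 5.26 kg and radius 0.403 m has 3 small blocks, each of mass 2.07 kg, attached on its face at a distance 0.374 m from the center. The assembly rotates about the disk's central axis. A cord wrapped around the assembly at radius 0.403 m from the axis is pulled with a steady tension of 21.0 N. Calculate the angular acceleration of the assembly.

α ≈ 6.53 rad/s²

I_disk = ½MR² = ½(5.26)(0.403)² = 0.4271 kg·m².
I_blocks = 3·m·r² = 3(2.07)(0.374)² = 0.8686 kg·m².
Total I = 1.296 kg·m².
τ = F r = (21.0)(0.403) = 8.463 N·m.
α = τ/I = 8.463/1.296 = 6.531 rad/s².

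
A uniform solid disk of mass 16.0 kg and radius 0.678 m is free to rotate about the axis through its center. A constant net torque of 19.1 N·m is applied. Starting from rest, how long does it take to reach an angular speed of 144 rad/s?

I = ½MR² = (1/2)(16.0)(0.678)² = 3.677 kg·m².
α = τ/I = 19.1/3.677 = 5.194 rad/s².
ω = αt ⇒ t = ω/α = 144/5.194 = 27.73 s.

t ≈ 27.7 s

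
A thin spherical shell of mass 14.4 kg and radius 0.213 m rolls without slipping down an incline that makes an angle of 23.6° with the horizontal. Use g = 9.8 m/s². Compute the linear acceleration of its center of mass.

a ≈ 2.35 m/s²

Translation along the incline: Mg sinθ − f = Ma.
Rotation about the center: fR = Iα with I = (2/3)MR². No-slip gives a = αR, so f = (I/R²)a = (2/3)M a.
Substituting: Mg sinθ = (1 + 0.6667)Ma, so a = g sinθ/(1 + 0.6667) = (9.8) sin 23.6° / 1.667 = 2.354 m/s².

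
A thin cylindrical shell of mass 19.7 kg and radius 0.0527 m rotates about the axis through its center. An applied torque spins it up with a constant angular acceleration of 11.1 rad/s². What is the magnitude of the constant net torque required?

I = MR² = (19.7)(0.0527)² = 0.05471 kg·m².
τ = Iα = (0.05471)(11.10) = 0.6073 N·m.

τ ≈ 0.607 N·m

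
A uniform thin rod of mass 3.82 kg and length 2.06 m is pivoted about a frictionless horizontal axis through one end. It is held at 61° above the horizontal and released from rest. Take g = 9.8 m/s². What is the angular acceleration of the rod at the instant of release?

α ≈ 3.46 rad/s²

About the pivot, I = (1/3)ML² = (1/3)(3.82)(2.06)² = 5.404 kg·m².
The weight acts at the center, a distance L/2 = 1.030 m from the pivot; τ = Mg(L/2) cos 61° = 18.69 N·m.
α = τ/I = 18.69/5.404 = 3.460 rad/s².
(Equivalently α = (3g/(2L)) cos 61° = 3.460 rad/s².)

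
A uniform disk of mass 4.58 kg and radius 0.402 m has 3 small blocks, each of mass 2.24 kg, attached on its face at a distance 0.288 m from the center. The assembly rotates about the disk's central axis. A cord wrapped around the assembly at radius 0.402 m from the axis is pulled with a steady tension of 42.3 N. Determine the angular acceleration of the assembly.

α ≈ 18.3 rad/s²

I_disk = ½MR² = ½(4.58)(0.402)² = 0.3701 kg·m².
I_blocks = 3·m·r² = 3(2.24)(0.288)² = 0.5574 kg·m².
Total I = 0.9275 kg·m².
τ = F r = (42.3)(0.402) = 17.00 N·m.
α = τ/I = 17.00/0.9275 = 18.33 rad/s².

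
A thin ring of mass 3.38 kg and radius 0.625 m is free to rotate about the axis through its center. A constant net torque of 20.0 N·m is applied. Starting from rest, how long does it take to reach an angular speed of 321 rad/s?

t ≈ 21.2 s

I = MR² = (3.38)(0.625)² = 1.320 kg·m².
α = τ/I = 20.0/1.320 = 15.15 rad/s².
ω = αt ⇒ t = ω/α = 321/15.15 = 21.19 s.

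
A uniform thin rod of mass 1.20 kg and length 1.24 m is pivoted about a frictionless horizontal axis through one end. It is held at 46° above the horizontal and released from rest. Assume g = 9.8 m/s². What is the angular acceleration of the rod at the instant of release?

α ≈ 8.24 rad/s²

About the pivot, I = (1/3)ML² = (1/3)(1.20)(1.24)² = 0.6150 kg·m².
The weight acts at the center, a distance L/2 = 0.6200 m from the pivot; τ = Mg(L/2) cos 46° = 5.065 N·m.
α = τ/I = 5.065/0.6150 = 8.235 rad/s².
(Equivalently α = (3g/(2L)) cos 46° = 8.235 rad/s².)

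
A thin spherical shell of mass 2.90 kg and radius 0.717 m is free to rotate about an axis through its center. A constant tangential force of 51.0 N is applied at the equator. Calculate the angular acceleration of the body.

α ≈ 36.8 rad/s²

I = (2/3)MR² = (2/3)(2.90)(0.717)² = 0.9939 kg·m².
τ = F R = (51.0)(0.717) = 36.57 N·m.
Newton's second law for rotation, τ = Iα, gives α = τ/I = 36.57/0.9939 = 36.79 rad/s².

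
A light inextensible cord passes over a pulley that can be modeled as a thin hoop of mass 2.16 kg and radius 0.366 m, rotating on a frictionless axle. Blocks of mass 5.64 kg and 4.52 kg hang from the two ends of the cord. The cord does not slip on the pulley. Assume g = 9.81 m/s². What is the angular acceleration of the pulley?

I = MR² = (2.16)(0.366)² = 0.2893 kg·m².
Heavier block: m₁g − T₁ = m₁a. Lighter block: T₂ − m₂g = m₂a.
Pulley: (T₁ − T₂)R = Iα = I(a/R), so T₁ − T₂ = (I/R²)a = 1·M_p a = 2.160·a.
Adding the three: (m₁ − m₂)g = (m₁ + m₂ + 2.160)a, so a = (5.64 − 4.52)(9.81)/(5.64 + 4.52 + 2.160) = 0.8918 m/s².
α = a/R = 0.8918/0.366 = 2.437 rad/s².

α ≈ 2.44 rad/s²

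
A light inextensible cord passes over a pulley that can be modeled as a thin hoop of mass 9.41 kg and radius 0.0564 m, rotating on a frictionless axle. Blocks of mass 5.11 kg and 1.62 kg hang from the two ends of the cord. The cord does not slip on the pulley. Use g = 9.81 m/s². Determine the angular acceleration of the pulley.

α ≈ 37.6 rad/s²

I = MR² = (9.41)(0.0564)² = 0.02993 kg·m².
Heavier block: m₁g − T₁ = m₁a. Lighter block: T₂ − m₂g = m₂a.
Pulley: (T₁ − T₂)R = Iα = I(a/R), so T₁ − T₂ = (I/R²)a = 1·M_p a = 9.410·a.
Adding the three: (m₁ − m₂)g = (m₁ + m₂ + 9.410)a, so a = (5.11 − 1.62)(9.81)/(5.11 + 1.62 + 9.410) = 2.121 m/s².
α = a/R = 2.121/0.0564 = 37.61 rad/s².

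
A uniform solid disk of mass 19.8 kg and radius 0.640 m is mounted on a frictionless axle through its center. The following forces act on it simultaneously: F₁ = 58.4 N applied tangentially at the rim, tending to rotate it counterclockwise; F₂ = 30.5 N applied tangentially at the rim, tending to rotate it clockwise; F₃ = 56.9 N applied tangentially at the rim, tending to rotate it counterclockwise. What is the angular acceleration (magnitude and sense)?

I = ½MR² = (1/2)(19.8)(0.640)² = 4.055 kg·m².
Taking counterclockwise as positive: τ₁ = +(58.4)(0.640) = +37.38 N·m; τ₂ = −(30.5)(0.640) = −19.52 N·m; τ₃ = +(56.9)(0.640) = +36.42 N·m.
Net torque τ = 54.27 N·m.
α = τ/I = 54.27/4.055 = 13.38 rad/s².

α ≈ 13.4 rad/s², counterclockwise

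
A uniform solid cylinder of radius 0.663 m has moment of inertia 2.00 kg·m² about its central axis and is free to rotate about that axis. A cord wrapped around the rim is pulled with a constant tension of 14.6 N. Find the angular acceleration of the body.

τ = F R = (14.6)(0.663) = 9.680 N·m.
From τ = Iα: α = 9.680/2.000 = 4.840 rad/s².

α ≈ 4.84 rad/s²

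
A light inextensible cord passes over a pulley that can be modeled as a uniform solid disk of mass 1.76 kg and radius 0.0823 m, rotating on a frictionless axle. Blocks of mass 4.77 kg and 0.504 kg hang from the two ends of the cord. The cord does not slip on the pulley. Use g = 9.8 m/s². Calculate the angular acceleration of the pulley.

I = ½MR² = (1/2)(1.76)(0.0823)² = 0.005960 kg·m².
Heavier block: m₁g − T₁ = m₁a. Lighter block: T₂ − m₂g = m₂a.
Pulley: (T₁ − T₂)R = Iα = I(a/R), so T₁ − T₂ = (I/R²)a = (1/2)M_p a = 0.8800·a.
Adding the three: (m₁ − m₂)g = (m₁ + m₂ + 0.8800)a, so a = (4.77 − 0.504)(9.8)/(4.77 + 0.504 + 0.8800) = 6.793 m/s².
α = a/R = 6.793/0.0823 = 82.54 rad/s².

α ≈ 82.5 rad/s²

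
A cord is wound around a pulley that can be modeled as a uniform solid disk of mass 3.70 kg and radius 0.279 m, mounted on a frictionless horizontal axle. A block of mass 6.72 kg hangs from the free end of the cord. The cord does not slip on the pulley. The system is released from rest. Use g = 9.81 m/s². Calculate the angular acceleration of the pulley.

I = ½MR² = (1/2)(3.70)(0.279)² = 0.1440 kg·m².
Block: mg − T = ma. Pulley: TR = Iα. No-slip: a = αR, so T = (I/R²)a = 1.850·a.
Then mg = (m + 1.850)a, so a = (6.72)(9.81)/(6.72 + 1.850) = 7.692 m/s².
α = a/R = 7.692/0.279 = 27.57 rad/s².

α ≈ 27.6 rad/s²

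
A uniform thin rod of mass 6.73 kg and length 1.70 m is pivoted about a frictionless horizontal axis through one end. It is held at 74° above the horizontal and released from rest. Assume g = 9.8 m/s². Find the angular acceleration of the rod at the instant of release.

α ≈ 2.38 rad/s²

About the pivot, I = (1/3)ML² = (1/3)(6.73)(1.70)² = 6.483 kg·m².
The weight acts at the center, a distance L/2 = 0.8500 m from the pivot; τ = Mg(L/2) cos 74° = 15.45 N·m.
α = τ/I = 15.45/6.483 = 2.383 rad/s².
(Equivalently α = (3g/(2L)) cos 74° = 2.383 rad/s².)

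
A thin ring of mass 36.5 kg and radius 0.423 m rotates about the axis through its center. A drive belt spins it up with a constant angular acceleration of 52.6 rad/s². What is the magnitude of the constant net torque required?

I = MR² = (36.5)(0.423)² = 6.531 kg·m².
τ = Iα = (6.531)(52.60) = 343.5 N·m.

τ ≈ 344 N·m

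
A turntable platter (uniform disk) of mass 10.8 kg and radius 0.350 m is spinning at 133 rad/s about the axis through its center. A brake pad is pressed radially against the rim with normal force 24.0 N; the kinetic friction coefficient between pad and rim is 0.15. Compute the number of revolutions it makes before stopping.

I = ½MR² = (1/2)(10.8)(0.350)² = 0.6615 kg·m².
Friction force f = μN = (0.15)(24.0) = 3.600 N at the rim; torque magnitude τ = fR = 1.260 N·m, opposing ω.
|α| = τ/I = 1.260/0.6615 = 1.905 rad/s² (deceleration).
ω² = ω₀² − 2|α|θ with ω = 0 ⇒ θ = ω₀²/(2|α|) = 4643 rad = 739.0 rev.

≈ 739 revolutions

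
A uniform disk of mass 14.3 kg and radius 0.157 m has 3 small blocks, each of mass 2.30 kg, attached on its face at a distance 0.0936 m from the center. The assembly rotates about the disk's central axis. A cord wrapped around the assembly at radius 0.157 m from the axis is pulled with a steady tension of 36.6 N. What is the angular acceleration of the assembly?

I_disk = ½MR² = ½(14.3)(0.157)² = 0.1762 kg·m².
I_blocks = 3·m·r² = 3(2.30)(0.0936)² = 0.06045 kg·m².
Total I = 0.2367 kg·m².
τ = F r = (36.6)(0.157) = 5.746 N·m.
α = τ/I = 5.746/0.2367 = 24.28 rad/s².

α ≈ 24.3 rad/s²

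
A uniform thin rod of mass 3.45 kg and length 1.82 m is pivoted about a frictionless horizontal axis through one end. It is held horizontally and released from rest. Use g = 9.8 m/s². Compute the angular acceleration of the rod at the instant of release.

α ≈ 8.08 rad/s²

About the pivot, I = (1/3)ML² = (1/3)(3.45)(1.82)² = 3.809 kg·m².
The weight acts at the center, a distance L/2 = 0.9100 m from the pivot; τ = Mg(L/2) = 30.77 N·m.
α = τ/I = 30.77/3.809 = 8.077 rad/s².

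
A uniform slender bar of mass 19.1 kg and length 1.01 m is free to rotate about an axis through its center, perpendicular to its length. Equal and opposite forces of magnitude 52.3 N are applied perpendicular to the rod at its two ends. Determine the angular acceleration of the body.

I = (1/12)ML² = (1/12)(19.1)(1.01)² = 1.624 kg·m².
The couple gives τ = F·(L/2) + F·(L/2) = F L = (52.3)(1.01) = 52.82 N·m.
Newton's second law for rotation, τ = Iα, gives α = τ/I = 52.82/1.624 = 32.53 rad/s².

α ≈ 32.5 rad/s²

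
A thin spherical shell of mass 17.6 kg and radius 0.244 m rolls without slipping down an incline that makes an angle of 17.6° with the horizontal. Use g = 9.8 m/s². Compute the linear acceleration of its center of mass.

Translation along the incline: Mg sinθ − f = Ma.
Rotation about the center: fR = Iα with I = (2/3)MR². No-slip gives a = αR, so f = (I/R²)a = (2/3)M a.
Substituting: Mg sinθ = (1 + 0.6667)Ma, so a = g sinθ/(1 + 0.6667) = (9.8) sin 17.6° / 1.667 = 1.778 m/s².

a ≈ 1.78 m/s²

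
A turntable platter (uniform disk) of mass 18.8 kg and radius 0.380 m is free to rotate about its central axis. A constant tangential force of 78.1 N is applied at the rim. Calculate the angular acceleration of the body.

I = ½MR² = (1/2)(18.8)(0.380)² = 1.357 kg·m².
τ = F R = (78.1)(0.380) = 29.68 N·m.
From τ = Iα: α = 29.68/1.357 = 21.86 rad/s².

α ≈ 21.9 rad/s²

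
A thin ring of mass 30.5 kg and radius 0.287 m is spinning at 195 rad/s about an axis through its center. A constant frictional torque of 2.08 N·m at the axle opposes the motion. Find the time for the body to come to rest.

t ≈ 236 s

I = MR² = (30.5)(0.287)² = 2.512 kg·m².
The net torque has magnitude 2.08 N·m, opposing ω.
|α| = τ/I = 2.080/2.512 = 0.8279 rad/s² (deceleration).
0 = ω₀ − |α|t ⇒ t = ω₀/|α| = 195/0.8279 = 235.5 s.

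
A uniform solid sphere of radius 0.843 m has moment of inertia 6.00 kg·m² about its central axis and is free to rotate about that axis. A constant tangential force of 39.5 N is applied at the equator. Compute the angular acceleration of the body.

α ≈ 5.55 rad/s²

τ = F R = (39.5)(0.843) = 33.30 N·m.
Newton's second law for rotation, τ = Iα, gives α = τ/I = 33.30/6.000 = 5.550 rad/s².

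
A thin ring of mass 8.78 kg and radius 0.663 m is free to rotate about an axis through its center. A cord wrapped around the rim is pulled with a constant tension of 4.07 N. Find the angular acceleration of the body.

I = MR² = (8.78)(0.663)² = 3.859 kg·m².
τ = F R = (4.07)(0.663) = 2.698 N·m.
From τ = Iα: α = 2.698/3.859 = 0.6992 rad/s².

α ≈ 0.699 rad/s²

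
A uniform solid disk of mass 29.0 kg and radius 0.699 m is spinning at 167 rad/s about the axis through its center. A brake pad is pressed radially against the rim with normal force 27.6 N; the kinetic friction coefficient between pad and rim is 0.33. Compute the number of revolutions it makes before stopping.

I = ½MR² = (1/2)(29.0)(0.699)² = 7.085 kg·m².
Friction force f = μN = (0.33)(27.6) = 9.108 N at the rim; torque magnitude τ = fR = 6.366 N·m, opposing ω.
|α| = τ/I = 6.366/7.085 = 0.8986 rad/s² (deceleration).
ω² = ω₀² − 2|α|θ with ω = 0 ⇒ θ = ω₀²/(2|α|) = 15520 rad = 2470 rev.

≈ 2470 revolutions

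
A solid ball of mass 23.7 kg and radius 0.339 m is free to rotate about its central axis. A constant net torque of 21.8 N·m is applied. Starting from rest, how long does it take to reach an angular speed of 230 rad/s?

I = (2/5)MR² = (2/5)(23.7)(0.339)² = 1.089 kg·m².
α = τ/I = 21.8/1.089 = 20.01 rad/s².
ω = αt ⇒ t = ω/α = 230/20.01 = 11.49 s.

t ≈ 11.5 s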